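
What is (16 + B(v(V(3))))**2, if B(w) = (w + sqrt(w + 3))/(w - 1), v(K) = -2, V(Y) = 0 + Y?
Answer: 2401/9 ≈ 266.78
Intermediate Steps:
V(Y) = Y
B(w) = (w + sqrt(3 + w))/(-1 + w)
(16 + B(v(V(3))))**2 = (16 + (-2 + sqrt(3 - 2))/(-1 - 2))**2 = (16 + (-2 + sqrt(1))/(-3))**2 = (16 - (-2 + 1)/3)**2 = (16 - 1/3*(-1))**2 = (16 + 1/3)**2 = (49/3)**2 = 2401/9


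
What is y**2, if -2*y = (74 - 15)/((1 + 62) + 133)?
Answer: 3481/153664 ≈ 0.022653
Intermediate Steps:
y = -59/392 (y = -(74 - 15)/(2*((1 + 62) + 133)) = -59/(2*(63 + 133)) = -59/(2*196) = -1/2*59/196 = -59/392 ≈ -0.15051)
y**2 = (-59/392)**2 = 3481/153664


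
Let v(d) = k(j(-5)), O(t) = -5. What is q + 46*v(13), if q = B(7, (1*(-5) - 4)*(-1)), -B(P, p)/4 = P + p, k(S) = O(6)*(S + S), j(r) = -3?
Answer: 1316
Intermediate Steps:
k(S) = -10*S (k(S) = -5*(S + S) = -10*S)
v(d) = 30 (v(d) = -10*(-3) = 30)
B(P, p) = -4*P - 4*p (B(P, p) = -4*(P + p) = -4*P - 4*p)
q = -64 (q = -4*7 - 4*(1*(-5) - 4)*(-1) = -28 - 4*(-5 - 4)*(-1) = -28 - (-36)*(-1) = -28 - 4*9 = -28 - 36 = -64)
q + 46*v(13) = -64 + 46*30 = -64 + 1380 = 1316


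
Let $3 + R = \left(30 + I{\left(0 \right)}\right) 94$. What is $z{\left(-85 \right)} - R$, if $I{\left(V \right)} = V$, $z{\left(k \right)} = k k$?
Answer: $4408$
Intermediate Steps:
$z{\left(k \right)} = k^{2}$
$R = 2817$ ($R = -3 + \left(30 + 0\right) 94 = -3 + 30 \cdot 94 = -3 + 2820 = 2817$)
$z{\left(-85 \right)} - R = \left(-85\right)^{2} - 2817 = 7225 - 2817 = 4408$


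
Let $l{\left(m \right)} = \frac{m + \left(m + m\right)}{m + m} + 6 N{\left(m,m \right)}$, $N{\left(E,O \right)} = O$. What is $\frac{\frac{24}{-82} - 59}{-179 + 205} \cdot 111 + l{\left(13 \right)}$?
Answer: $- \frac{7119}{41} \approx -173.63$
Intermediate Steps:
$l{\left(m \right)} = \frac{3}{2} + 6 m$ ($l{\left(m \right)} = \frac{m + \left(m + m\right)}{m + m} + 6 m = \frac{m + 2 m}{2 m} + 6 m = 3 m \frac{1}{2 m} + 6 m = \frac{3}{2} + 6 m$)
$\frac{\frac{24}{-82} - 59}{-179 + 205} \cdot 111 + l{\left(13 \right)} = \frac{\frac{24}{-82} - 59}{-179 + 205} \cdot 111 + \left(\frac{3}{2} + 6 \cdot 13\right) = \frac{24 \left(- \frac{1}{82}\right) - 59}{26} \cdot 111 + \left(\frac{3}{2} + 78\right) = \left(- \frac{12}{41} - 59\right) \frac{1}{26} \cdot 111 + \frac{159}{2} = \left(- \frac{2431}{41}\right) \frac{1}{26} \cdot 111 + \frac{159}{2} = \left(- \frac{187}{82}\right) 111 + \frac{159}{2} = - \frac{20757}{82} + \frac{159}{2} = - \frac{7119}{41}$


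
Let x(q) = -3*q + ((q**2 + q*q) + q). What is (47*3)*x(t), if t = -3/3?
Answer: 564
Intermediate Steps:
t = -1 (t = -3*1/3 = -1)
x(q) = -2*q + 2*q**2 (x(q) = -3*q + ((q**2 + q**2) + q) = -3*q + (2*q**2 + q) = -3*q + (q + 2*q**2) = -2*q + 2*q**2)
(47*3)*x(t) = (47*3)*(2*(-1)*(-1 - 1)) = 141*(2*(-1)*(-2)) = 141*4 = 564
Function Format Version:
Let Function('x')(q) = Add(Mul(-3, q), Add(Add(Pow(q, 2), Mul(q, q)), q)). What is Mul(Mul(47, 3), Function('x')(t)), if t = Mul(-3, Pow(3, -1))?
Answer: 564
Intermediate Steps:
t = -1 (t = Mul(-3, Rational(1, 3)) = -1)
Function('x')(q) = Add(Mul(-2, q), Mul(2, Pow(q, 2))) (Function('x')(q) = Add(Mul(-3, q), Add(Add(Pow(q, 2), Pow(q, 2)), q)) = Add(Mul(-3, q), Add(Mul(2, Pow(q, 2)), q)) = Add(Mul(-3, q), Add(q, Mul(2, Pow(q, 2)))) = Add(Mul(-2, q), Mul(2, Pow(q, 2))))
Mul(Mul(47, 3), Function('x')(t)) = Mul(Mul(47, 3), Mul(2, -1, Add(-1, -1))) = Mul(141, Mul(2, -1, -2)) = Mul(141, 4) = 564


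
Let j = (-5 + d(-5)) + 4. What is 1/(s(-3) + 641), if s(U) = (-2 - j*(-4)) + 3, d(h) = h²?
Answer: 1/738 ≈ 0.0013550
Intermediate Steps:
j = 24 (j = (-5 + (-5)²) + 4 = (-5 + 25) + 4 = 20 + 4 = 24)
s(U) = 97 (s(U) = (-2 - 1*24*(-4)) + 3 = (-2 - 24*(-4)) + 3 = (-2 + 96) + 3 = 94 + 3 = 97)
1/(s(-3) + 641) = 1/(97 + 641) = 1/738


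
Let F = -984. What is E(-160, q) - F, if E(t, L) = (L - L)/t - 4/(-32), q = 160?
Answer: 7873/8 ≈ 984.13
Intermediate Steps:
E(t, L) = ⅛ (E(t, L) = 0/t - 4*(-1/32) = 0 + ⅛ = ⅛)
E(-160, q) - F = ⅛ - 1*(-984) = ⅛ + 984 = 7873/8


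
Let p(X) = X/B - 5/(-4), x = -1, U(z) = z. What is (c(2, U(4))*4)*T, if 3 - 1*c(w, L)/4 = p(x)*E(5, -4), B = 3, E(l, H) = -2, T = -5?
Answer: -1160/3 ≈ -386.67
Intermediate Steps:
p(X) = 5/4 + X/3 (p(X) = X/3 - 5/(-4) = X*(⅓) - 5*(-¼) = X/3 + 5/4 = 5/4 + X/3)
c(w, L) = 58/3 (c(w, L) = 12 - 4*(5/4 + (⅓)*(-1))*(-2) = 12 - 4*(5/4 - ⅓)*(-2) = 12 - 11*(-2)/3 = 12 - 4*(-11/6) = 12 + 22/3 = 58/3)
(c(2, U(4))*4)*T = ((58/3)*4)*(-5) = (232/3)*(-5) = -1160/3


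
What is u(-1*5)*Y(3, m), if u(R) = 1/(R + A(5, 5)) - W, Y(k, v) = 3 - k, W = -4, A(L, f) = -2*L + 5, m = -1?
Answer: 0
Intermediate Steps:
A(L, f) = 5 - 2*L
u(R) = 4 + 1/(-5 + R) (u(R) = 1/(R + (5 - 2*5)) - 1*(-4) = 1/(R + (5 - 10)) + 4 = 1/(R - 5) + 4 = 1/(-5 + R) + 4 = 4 + 1/(-5 + R))
u(-1*5)*Y(3, m) = ((-19 + 4*(-1*5))/(-5 - 1*5))*(3 - 1*3) = ((-19 + 4*(-5))/(-5 - 5))*(3 - 3) = ((-19 - 20)/(-10))*0 = -1/10*(-39)*0 = (39/10)*0 = 0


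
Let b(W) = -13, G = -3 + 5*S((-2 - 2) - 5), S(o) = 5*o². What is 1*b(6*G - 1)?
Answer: -13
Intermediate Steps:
G = 2022 (G = -3 + 5*(5*((-2 - 2) - 5)²) = -3 + 5*(5*(-4 - 5)²) = -3 + 5*(5*(-9)²) = -3 + 5*(5*81) = -3 + 5*405 = -3 + 2025 = 2022)
1*b(6*G - 1) = 1*(-13) = -13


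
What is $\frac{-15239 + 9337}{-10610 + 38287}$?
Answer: $- \frac{454}{2129} \approx -0.21325$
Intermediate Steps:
$\frac{-15239 + 9337}{-10610 + 38287} = - \frac{5902}{27677} = \left(-5902\right) \frac{1}{27677} = - \frac{454}{2129}$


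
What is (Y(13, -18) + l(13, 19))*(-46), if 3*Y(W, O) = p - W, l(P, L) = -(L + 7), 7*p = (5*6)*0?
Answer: 4186/3 ≈ 1395.3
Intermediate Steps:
p = 0 (p = ((5*6)*0)/7 = (30*0)/7 = (⅐)*0 = 0)
l(P, L) = -7 - L (l(P, L) = -(7 + L) = -7 - L)
Y(W, O) = -W/3 (Y(W, O) = (0 - W)/3 = (-W)/3 = -W/3)
(Y(13, -18) + l(13, 19))*(-46) = (-⅓*13 + (-7 - 1*19))*(-46) = (-13/3 + (-7 - 19))*(-46) = (-13/3 - 26)*(-46) = -91/3*(-46) = 4186/3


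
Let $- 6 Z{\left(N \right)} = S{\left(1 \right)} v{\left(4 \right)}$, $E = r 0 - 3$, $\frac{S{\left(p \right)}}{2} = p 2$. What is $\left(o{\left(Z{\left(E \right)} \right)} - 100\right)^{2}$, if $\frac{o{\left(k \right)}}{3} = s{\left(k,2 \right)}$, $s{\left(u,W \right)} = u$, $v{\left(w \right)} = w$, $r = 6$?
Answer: $11664$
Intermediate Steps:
$S{\left(p \right)} = 4 p$ ($S{\left(p \right)} = 2 p 2 = 2 \cdot 2 p = 4 p$)
$E = -3$ ($E = 6 \cdot 0 - 3 = 0 - 3 = -3$)
$Z{\left(N \right)} = - \frac{8}{3}$ ($Z{\left(N \right)} = - \frac{4 \cdot 1 \cdot 4}{6} = - \frac{4 \cdot 4}{6} = \left(- \frac{1}{6}\right) 16 = - \frac{8}{3}$)
$o{\left(k \right)} = 3 k$
$\left(o{\left(Z{\left(E \right)} \right)} - 100\right)^{2} = \left(3 \left(- \frac{8}{3}\right) - 100\right)^{2} = \left(-8 - 100\right)^{2} = \left(-108\right)^{2} = 11664$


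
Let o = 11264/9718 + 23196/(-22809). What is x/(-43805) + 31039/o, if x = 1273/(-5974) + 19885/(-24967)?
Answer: 3745975038026715590212609/17151813660516732260 ≈ 2.1840e+5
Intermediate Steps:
o = 5250308/36942977 (o = 11264*(1/9718) + 23196*(-1/22809) = 5632/4859 - 7732/7603 = 5250308/36942977 ≈ 0.14212)
x = -150575981/149152858 (x = 1273*(-1/5974) + 19885*(-1/24967) = -1273/5974 - 19885/24967 = -150575981/149152858 ≈ -1.0095)
x/(-43805) + 31039/o = -150575981/149152858/(-43805) + 31039/(5250308/36942977) = -150575981/149152858*(-1/43805) + 31039*(36942977/5250308) = 150575981/6533640944690 + 1146673063103/5250308 = 3745975038026715590212609/17151813660516732260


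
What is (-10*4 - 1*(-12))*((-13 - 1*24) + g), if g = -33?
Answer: 1960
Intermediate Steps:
(-10*4 - 1*(-12))*((-13 - 1*24) + g) = (-10*4 - 1*(-12))*((-13 - 1*24) - 33) = (-2*20 + 12)*((-13 - 24) - 33) = (-40 + 12)*(-37 - 33) = -28*(-70) = 1960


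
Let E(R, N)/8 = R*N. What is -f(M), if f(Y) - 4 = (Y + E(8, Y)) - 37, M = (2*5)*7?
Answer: -4517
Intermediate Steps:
E(R, N) = 8*N*R (E(R, N) = 8*(R*N) = 8*(N*R) = 8*N*R)
M = 70 (M = 10*7 = 70)
f(Y) = -33 + 65*Y (f(Y) = 4 + ((Y + 8*Y*8) - 37) = 4 + ((Y + 64*Y) - 37) = 4 + (65*Y - 37) = 4 + (-37 + 65*Y) = -33 + 65*Y)
-f(M) = -(-33 + 65*70) = -(-33 + 4550) = -1*4517 = -4517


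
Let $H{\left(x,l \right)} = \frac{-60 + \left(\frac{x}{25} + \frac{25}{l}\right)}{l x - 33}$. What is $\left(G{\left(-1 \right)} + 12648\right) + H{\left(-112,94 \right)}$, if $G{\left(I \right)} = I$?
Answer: $\frac{313877823353}{24818350} \approx 12647.0$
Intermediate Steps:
$H{\left(x,l \right)} = \frac{-60 + \frac{25}{l} + \frac{x}{25}}{-33 + l x}$ ($H{\left(x,l \right)} = \frac{-60 + \left(x \frac{1}{25} + \frac{25}{l}\right)}{-33 + l x} = \frac{-60 + \left(\frac{x}{25} + \frac{25}{l}\right)}{-33 + l x} = \frac{-60 + \left(\frac{25}{l} + \frac{x}{25}\right)}{-33 + l x} = \frac{-60 + \frac{25}{l} + \frac{x}{25}}{-33 + l x}$)
$\left(G{\left(-1 \right)} + 12648\right) + H{\left(-112,94 \right)} = \left(-1 + 12648\right) + \frac{625 - 141000 + 94 \left(-112\right)}{25 \cdot 94 \left(-33 + 94 \left(-112\right)\right)} = 12647 + \frac{1}{25} \cdot \frac{1}{94} \frac{1}{-33 - 10528} \left(625 - 141000 - 10528\right) = 12647 + \frac{1}{25} \cdot \frac{1}{94} \frac{1}{-10561} \left(-150903\right) = 12647 + \frac{1}{25} \cdot \frac{1}{94} \left(- \frac{1}{10561}\right) \left(-150903\right) = 12647 + \frac{150903}{24818350} = \frac{313877823353}{24818350}$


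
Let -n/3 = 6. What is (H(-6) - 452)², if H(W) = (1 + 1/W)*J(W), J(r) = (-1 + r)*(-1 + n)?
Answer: 4190209/36 ≈ 1.1639e+5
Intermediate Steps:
n = -18 (n = -3*6 = -18)
J(r) = 19 - 19*r (J(r) = (-1 + r)*(-1 - 18) = (-1 + r)*(-19) = 19 - 19*r)
H(W) = (1 + 1/W)*(19 - 19*W)
(H(-6) - 452)² = ((-19*(-6) + 19/(-6)) - 452)² = ((114 + 19*(-⅙)) - 452)² = ((114 - 19/6) - 452)² = (665/6 - 452)² = (-2047/6)² = 4190209/36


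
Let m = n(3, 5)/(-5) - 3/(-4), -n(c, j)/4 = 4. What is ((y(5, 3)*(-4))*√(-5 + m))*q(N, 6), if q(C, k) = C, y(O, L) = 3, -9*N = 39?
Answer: 26*I*√105/5 ≈ 53.284*I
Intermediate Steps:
N = -13/3 (N = -⅑*39 = -13/3 ≈ -4.3333)
n(c, j) = -16 (n(c, j) = -4*4 = -16)
m = 79/20 (m = -16/(-5) - 3/(-4) = -16*(-⅕) - 3*(-¼) = 16/5 + ¾ = 79/20 ≈ 3.9500)
((y(5, 3)*(-4))*√(-5 + m))*q(N, 6) = ((3*(-4))*√(-5 + 79/20))*(-13/3) = -6*I*√105/5*(-13/3) = 26*I*√105/5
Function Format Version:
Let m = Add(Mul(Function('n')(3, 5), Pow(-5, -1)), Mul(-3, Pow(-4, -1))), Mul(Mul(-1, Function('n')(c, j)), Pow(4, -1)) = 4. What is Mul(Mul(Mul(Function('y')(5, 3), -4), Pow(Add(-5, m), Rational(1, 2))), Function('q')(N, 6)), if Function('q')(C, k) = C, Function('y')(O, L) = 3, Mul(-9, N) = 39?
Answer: Mul(Rational(26, 5), I, Pow(105, Rational(1, 2))) ≈ Mul(53.284, I)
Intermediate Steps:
N = Rational(-13, 3) (N = Mul(Rational(-1, 9), 39) = Rational(-13, 3) ≈ -4.3333)
Function('n')(c, j) = -16 (Function('n')(c, j) = Mul(-4, 4) = -16)
m = Rational(79, 20) (m = Add(Mul(-16, Pow(-5, -1)), Mul(-3, Pow(-4, -1))) = Add(Mul(-16, Rational(-1, 5)), Mul(-3, Rational(-1, 4))) = Add(Rational(16, 5), Rational(3, 4)) = Rational(79, 20) ≈ 3.9500)
Mul(Mul(Mul(Function('y')(5, 3), -4), Pow(Add(-5, m), Rational(1, 2))), Function('q')(N, 6)) = Mul(Mul(Mul(3, -4), Pow(Add(-5, Rational(79, 20)), Rational(1, 2))), Rational(-13, 3)) = Mul(Mul(-12, Pow(Rational(-21, 20), Rational(1, 2))), Rational(-13, 3)) = Mul(Mul(-12, Mul(Rational(1, 10), I, Pow(105, Rational(1, 2)))), Rational(-13, 3)) = Mul(Mul(Rational(-6, 5), I, Pow(105, Rational(1, 2))), Rational(-13, 3)) = Mul(Rational(26, 5), I, Pow(105, Rational(1, 2)))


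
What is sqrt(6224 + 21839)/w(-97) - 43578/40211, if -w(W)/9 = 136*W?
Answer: -43578/40211 + sqrt(28063)/118728 ≈ -1.0823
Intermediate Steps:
w(W) = -1224*W
sqrt(6224 + 21839)/w(-97) - 43578/40211 = sqrt(6224 + 21839)/((-1224*(-97))) - 43578/40211 = sqrt(28063)/118728 - 43578*1/40211 = sqrt(28063)*(1/118728) - 43578/40211 = sqrt(28063)/118728 - 43578/40211 = -43578/40211 + sqrt(28063)/118728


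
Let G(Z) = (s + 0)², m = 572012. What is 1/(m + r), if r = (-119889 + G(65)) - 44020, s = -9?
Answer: 1/408184 ≈ 2.4499e-6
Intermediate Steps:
G(Z) = 81 (G(Z) = (-9 + 0)² = (-9)² = 81)
r = -163828 (r = (-119889 + 81) - 44020 = -119808 - 44020 = -163828)
1/(m + r) = 1/(572012 - 163828) = 1/408184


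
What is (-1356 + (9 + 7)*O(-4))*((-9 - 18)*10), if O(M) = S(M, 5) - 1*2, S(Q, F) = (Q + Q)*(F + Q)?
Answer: 409320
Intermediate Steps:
S(Q, F) = 2*Q*(F + Q) (S(Q, F) = (2*Q)*(F + Q) = 2*Q*(F + Q))
O(M) = -2 + 2*M*(5 + M) (O(M) = 2*M*(5 + M) - 1*2 = 2*M*(5 + M) - 2 = -2 + 2*M*(5 + M))
(-1356 + (9 + 7)*O(-4))*((-9 - 18)*10) = (-1356 + (9 + 7)*(-2 + 2*(-4)*(5 - 4)))*((-9 - 18)*10) = (-1356 + 16*(-2 + 2*(-4)*1))*(-27*10) = (-1356 + 16*(-2 - 8))*(-270) = (-1356 + 16*(-10))*(-270) = (-1356 - 160)*(-270) = -1516*(-270) = 409320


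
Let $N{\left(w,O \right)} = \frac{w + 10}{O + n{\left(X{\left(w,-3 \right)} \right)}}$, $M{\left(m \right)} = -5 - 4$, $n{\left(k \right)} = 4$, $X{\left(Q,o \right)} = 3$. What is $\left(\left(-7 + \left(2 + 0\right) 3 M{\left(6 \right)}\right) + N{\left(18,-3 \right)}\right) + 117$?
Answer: $84$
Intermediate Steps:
$M{\left(m \right)} = -9$ ($M{\left(m \right)} = -5 - 4 = -9$)
$N{\left(w,O \right)} = \frac{10 + w}{4 + O}$ ($N{\left(w,O \right)} = \frac{w + 10}{O + 4} = \frac{10 + w}{4 + O}$)
$\left(\left(-7 + \left(2 + 0\right) 3 M{\left(6 \right)}\right) + N{\left(18,-3 \right)}\right) + 117 = \left(\left(-7 + \left(2 + 0\right) 3 \left(-9\right)\right) + \frac{10 + 18}{4 - 3}\right) + 117 = \left(\left(-7 + 2 \cdot 3 \left(-9\right)\right) + 1^{-1} \cdot 28\right) + 117 = \left(\left(-7 + 6 \left(-9\right)\right) + 1 \cdot 28\right) + 117 = \left(\left(-7 - 54\right) + 28\right) + 117 = \left(-61 + 28\right) + 117 = -33 + 117 = 84$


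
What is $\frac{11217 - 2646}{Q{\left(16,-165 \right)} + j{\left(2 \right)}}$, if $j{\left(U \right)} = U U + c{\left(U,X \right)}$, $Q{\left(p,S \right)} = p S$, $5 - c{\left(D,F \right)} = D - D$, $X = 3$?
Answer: $- \frac{2857}{877} \approx -3.2577$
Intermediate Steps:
$c{\left(D,F \right)} = 5$ ($c{\left(D,F \right)} = 5 - \left(D - D\right) = 5 - 0 = 5 + 0 = 5$)
$Q{\left(p,S \right)} = S p$
$j{\left(U \right)} = 5 + U^{2}$ ($j{\left(U \right)} = U U + 5 = U^{2} + 5 = 5 + U^{2}$)
$\frac{11217 - 2646}{Q{\left(16,-165 \right)} + j{\left(2 \right)}} = \frac{11217 - 2646}{\left(-165\right) 16 + \left(5 + 2^{2}\right)} = \frac{8571}{-2640 + \left(5 + 4\right)} = \frac{8571}{-2640 + 9} = \frac{8571}{-2631} = 8571 \left(- \frac{1}{2631}\right) = - \frac{2857}{877}$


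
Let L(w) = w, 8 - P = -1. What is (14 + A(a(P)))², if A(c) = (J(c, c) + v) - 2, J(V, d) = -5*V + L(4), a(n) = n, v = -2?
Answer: 961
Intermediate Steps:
P = 9 (P = 8 - 1*(-1) = 8 + 1 = 9)
J(V, d) = 4 - 5*V (J(V, d) = -5*V + 4 = 4 - 5*V)
A(c) = -5*c (A(c) = ((4 - 5*c) - 2) - 2 = (2 - 5*c) - 2 = -5*c)
(14 + A(a(P)))² = (14 - 5*9)² = (14 - 45)² = (-31)² = 961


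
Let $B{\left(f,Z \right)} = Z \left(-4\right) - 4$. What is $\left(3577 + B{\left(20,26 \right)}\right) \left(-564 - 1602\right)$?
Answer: $-7513854$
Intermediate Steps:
$B{\left(f,Z \right)} = -4 - 4 Z$ ($B{\left(f,Z \right)} = - 4 Z - 4 = -4 - 4 Z$)
$\left(3577 + B{\left(20,26 \right)}\right) \left(-564 - 1602\right) = \left(3577 - 108\right) \left(-564 - 1602\right) = \left(3577 - 108\right) \left(-2166\right) = 3469 \left(-2166\right) = -7513854$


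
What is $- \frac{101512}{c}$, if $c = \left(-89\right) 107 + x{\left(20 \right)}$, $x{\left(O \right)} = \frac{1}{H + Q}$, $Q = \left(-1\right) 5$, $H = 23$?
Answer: $\frac{1827216}{171413} \approx 10.66$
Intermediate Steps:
$Q = -5$
$x{\left(O \right)} = \frac{1}{18}$ ($x{\left(O \right)} = \frac{1}{23 - 5} = \frac{1}{18}$)
$c = - \frac{171413}{18}$ ($c = \left(-89\right) 107 + \frac{1}{18} = -9523 + \frac{1}{18} = - \frac{171413}{18} \approx -9522.9$)
$- \frac{101512}{c} = - \frac{101512}{- \frac{171413}{18}} = \left(-101512\right) \left(- \frac{18}{171413}\right) = \frac{1827216}{171413}$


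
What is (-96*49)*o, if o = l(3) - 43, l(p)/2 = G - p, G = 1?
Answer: 221088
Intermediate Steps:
l(p) = 2 - 2*p (l(p) = 2*(1 - p) = 2 - 2*p)
o = -47 (o = (2 - 2*3) - 43 = (2 - 6) - 43 = -4 - 43 = -47)
(-96*49)*o = -96*49*(-47) = -4704*(-47) = 221088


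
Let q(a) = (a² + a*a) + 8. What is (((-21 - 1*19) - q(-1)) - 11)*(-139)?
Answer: 8479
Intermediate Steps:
q(a) = 8 + 2*a² (q(a) = (a² + a²) + 8 = 2*a² + 8 = 8 + 2*a²)
(((-21 - 1*19) - q(-1)) - 11)*(-139) = (((-21 - 1*19) - (8 + 2*(-1)²)) - 11)*(-139) = (((-21 - 19) - (8 + 2*1)) - 11)*(-139) = ((-40 - (8 + 2)) - 11)*(-139) = ((-40 - 1*10) - 11)*(-139) = ((-40 - 10) - 11)*(-139) = (-50 - 11)*(-139) = -61*(-139) = 8479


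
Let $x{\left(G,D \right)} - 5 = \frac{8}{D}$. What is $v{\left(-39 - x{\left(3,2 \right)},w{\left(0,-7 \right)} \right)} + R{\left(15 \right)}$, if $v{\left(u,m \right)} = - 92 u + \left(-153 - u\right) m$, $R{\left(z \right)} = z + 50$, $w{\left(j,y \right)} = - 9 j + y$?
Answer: $5216$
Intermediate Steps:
$w{\left(j,y \right)} = y - 9 j$
$x{\left(G,D \right)} = 5 + \frac{8}{D}$
$R{\left(z \right)} = 50 + z$
$v{\left(u,m \right)} = - 92 u + m \left(-153 - u\right)$
$v{\left(-39 - x{\left(3,2 \right)},w{\left(0,-7 \right)} \right)} + R{\left(15 \right)} = \left(- 153 \left(-7 - 0\right) - 92 \left(-39 - \left(5 + \frac{8}{2}\right)\right) - \left(-7 - 0\right) \left(-39 - \left(5 + \frac{8}{2}\right)\right)\right) + \left(50 + 15\right) = \left(- 153 \left(-7 + 0\right) - 92 \left(-39 - \left(5 + 8 \cdot \frac{1}{2}\right)\right) - \left(-7 + 0\right) \left(-39 - \left(5 + 8 \cdot \frac{1}{2}\right)\right)\right) + 65 = \left(\left(-153\right) \left(-7\right) - 92 \left(-39 - \left(5 + 4\right)\right) - - 7 \left(-39 - \left(5 + 4\right)\right)\right) + 65 = \left(1071 - 92 \left(-39 - 9\right) - - 7 \left(-39 - 9\right)\right) + 65 = \left(1071 - -4416 - \left(-7\right) \left(-48\right)\right) + 65 = \left(1071 + 4416 - 336\right) + 65 = 5151 + 65 = 5216$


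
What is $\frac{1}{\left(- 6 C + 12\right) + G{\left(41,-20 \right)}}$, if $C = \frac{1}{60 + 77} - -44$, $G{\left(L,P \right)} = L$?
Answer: $- \frac{137}{28913} \approx -0.0047384$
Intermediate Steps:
$C = \frac{6029}{137}$ ($C = \frac{1}{137} + 44 = \frac{6029}{137} \approx 44.007$)
$\frac{1}{\left(- 6 C + 12\right) + G{\left(41,-20 \right)}} = \frac{1}{\left(\left(-6\right) \frac{6029}{137} + 12\right) + 41} = \frac{1}{\left(- \frac{36174}{137} + 12\right) + 41} = \frac{1}{- \frac{34530}{137} + 41} = \frac{1}{- \frac{28913}{137}} = - \frac{137}{28913}$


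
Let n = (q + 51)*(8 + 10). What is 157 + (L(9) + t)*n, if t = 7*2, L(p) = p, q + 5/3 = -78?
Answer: -11711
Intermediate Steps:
q = -239/3 (q = -5/3 - 78 = -239/3 ≈ -79.667)
t = 14
n = -516 (n = (-239/3 + 51)*(8 + 10) = -86/3*18 = -516)
157 + (L(9) + t)*n = 157 + (9 + 14)*(-516) = 157 + 23*(-516) = 157 - 11868 = -11711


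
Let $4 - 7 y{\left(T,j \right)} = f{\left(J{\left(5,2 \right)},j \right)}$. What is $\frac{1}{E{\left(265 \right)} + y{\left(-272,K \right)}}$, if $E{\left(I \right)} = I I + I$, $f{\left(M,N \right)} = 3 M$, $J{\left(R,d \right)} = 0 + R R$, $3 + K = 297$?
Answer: $\frac{7}{493359} \approx 1.4188 \cdot 10^{-5}$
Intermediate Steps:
$K = 294$ ($K = -3 + 297 = 294$)
$J{\left(R,d \right)} = R^{2}$ ($J{\left(R,d \right)} = 0 + R^{2} = R^{2}$)
$E{\left(I \right)} = I + I^{2}$ ($E{\left(I \right)} = I^{2} + I = I + I^{2}$)
$y{\left(T,j \right)} = - \frac{71}{7}$ ($y{\left(T,j \right)} = \frac{4}{7} - \frac{3 \cdot 5^{2}}{7} = \frac{4}{7} - \frac{3 \cdot 25}{7} = \frac{4}{7} - \frac{75}{7} = - \frac{71}{7}$)
$\frac{1}{E{\left(265 \right)} + y{\left(-272,K \right)}} = \frac{1}{265 \left(1 + 265\right) - \frac{71}{7}} = \frac{1}{265 \cdot 266 - \frac{71}{7}} = \frac{1}{70490 - \frac{71}{7}} = \frac{1}{\frac{493359}{7}} = \frac{7}{493359}$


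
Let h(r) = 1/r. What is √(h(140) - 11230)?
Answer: I*√55026965/70 ≈ 105.97*I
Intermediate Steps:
√(h(140) - 11230) = √(1/140 - 11230) = √(-1572199/140) = I*√55026965/70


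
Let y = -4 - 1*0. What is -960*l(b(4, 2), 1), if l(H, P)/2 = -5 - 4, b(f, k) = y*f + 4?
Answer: 17280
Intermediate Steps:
y = -4 (y = -4 + 0 = -4)
b(f, k) = 4 - 4*f (b(f, k) = -4*f + 4 = 4 - 4*f)
l(H, P) = -18 (l(H, P) = 2*(-5 - 4) = 2*(-9) = -18)
-960*l(b(4, 2), 1) = -960*(-18) = 17280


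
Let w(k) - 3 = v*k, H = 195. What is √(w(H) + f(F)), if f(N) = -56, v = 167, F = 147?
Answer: 16*√127 ≈ 180.31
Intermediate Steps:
w(k) = 3 + 167*k
√(w(H) + f(F)) = √((3 + 167*195) - 56) = √((3 + 32565) - 56) = √(32568 - 56) = √32512 = 16*√127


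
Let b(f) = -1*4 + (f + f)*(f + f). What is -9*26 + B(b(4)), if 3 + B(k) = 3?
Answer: -234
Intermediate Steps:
b(f) = -4 + 4*f² (b(f) = -4 + (2*f)*(2*f) = -4 + 4*f²)
B(k) = 0 (B(k) = -3 + 3 = 0)
-9*26 + B(b(4)) = -9*26 + 0 = -234 + 0 = -234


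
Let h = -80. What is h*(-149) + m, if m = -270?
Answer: 11650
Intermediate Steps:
h*(-149) + m = -80*(-149) - 270 = 11920 - 270 = 11650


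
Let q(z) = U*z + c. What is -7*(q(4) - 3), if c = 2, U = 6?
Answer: -161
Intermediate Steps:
q(z) = 2 + 6*z (q(z) = 6*z + 2 = 2 + 6*z)
-7*(q(4) - 3) = -7*((2 + 6*4) - 3) = -7*((2 + 24) - 3) = -7*(26 - 3) = -7*23 = -161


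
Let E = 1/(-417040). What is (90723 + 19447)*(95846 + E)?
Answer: 440367291698263/41704 ≈ 1.0559e+10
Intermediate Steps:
E = -1/417040 ≈ -2.3979e-6
(90723 + 19447)*(95846 + E) = (90723 + 19447)*(95846 - 1/417040) = 110170*(39971615839/417040) = 440367291698263/41704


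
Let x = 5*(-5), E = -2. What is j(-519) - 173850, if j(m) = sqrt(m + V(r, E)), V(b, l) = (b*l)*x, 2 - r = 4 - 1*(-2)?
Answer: -173850 + I*sqrt(719) ≈ -1.7385e+5 + 26.814*I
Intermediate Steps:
r = -4 (r = 2 - (4 - 1*(-2)) = 2 - (4 + 2) = 2 - 1*6 = 2 - 6 = -4)
x = -25
V(b, l) = -25*b*l (V(b, l) = (b*l)*(-25) = -25*b*l)
j(m) = sqrt(-200 + m) (j(m) = sqrt(m - 25*(-4)*(-2)) = sqrt(m - 200) = sqrt(-200 + m))
j(-519) - 173850 = sqrt(-200 - 519) - 173850 = sqrt(-719) - 173850 = I*sqrt(719) - 173850 = -173850 + I*sqrt(719)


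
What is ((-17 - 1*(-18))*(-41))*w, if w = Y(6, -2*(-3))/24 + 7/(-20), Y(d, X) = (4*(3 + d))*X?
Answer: -7093/20 ≈ -354.65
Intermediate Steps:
Y(d, X) = X*(12 + 4*d) (Y(d, X) = (12 + 4*d)*X = X*(12 + 4*d))
w = 173/20 (w = (4*(-2*(-3))*(3 + 6))/24 + 7/(-20) = (4*6*9)*(1/24) + 7*(-1/20) = 216*(1/24) - 7/20 = 9 - 7/20 = 173/20 ≈ 8.6500)
((-17 - 1*(-18))*(-41))*w = ((-17 - 1*(-18))*(-41))*(173/20) = ((-17 + 18)*(-41))*(173/20) = (1*(-41))*(173/20) = -41*173/20 = -7093/20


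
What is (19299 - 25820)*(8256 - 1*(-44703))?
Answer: -345345639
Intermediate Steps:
(19299 - 25820)*(8256 - 1*(-44703)) = -6521*(8256 + 44703) = -6521*52959 = -345345639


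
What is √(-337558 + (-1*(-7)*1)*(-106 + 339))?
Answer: I*√335927 ≈ 579.59*I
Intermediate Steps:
√(-337558 + (-1*(-7)*1)*(-106 + 339)) = √(-337558 + (7*1)*233) = √(-337558 + 7*233) = √(-337558 + 1631) = √(-335927) = I*√335927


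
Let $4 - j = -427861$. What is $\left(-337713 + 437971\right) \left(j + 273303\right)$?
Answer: $70297701344$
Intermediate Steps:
$j = 427865$ ($j = 4 - -427861 = 4 + 427861 = 427865$)
$\left(-337713 + 437971\right) \left(j + 273303\right) = \left(-337713 + 437971\right) \left(427865 + 273303\right) = 100258 \cdot 701168 = 70297701344$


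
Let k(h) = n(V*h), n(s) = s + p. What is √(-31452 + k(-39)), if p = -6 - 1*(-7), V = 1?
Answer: I*√31490 ≈ 177.45*I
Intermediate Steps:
p = 1 (p = -6 + 7 = 1)
n(s) = 1 + s (n(s) = s + 1 = 1 + s)
k(h) = 1 + h (k(h) = 1 + 1*h = 1 + h)
√(-31452 + k(-39)) = √(-31452 + (1 - 39)) = √(-31452 - 38) = √(-31490) = I*√31490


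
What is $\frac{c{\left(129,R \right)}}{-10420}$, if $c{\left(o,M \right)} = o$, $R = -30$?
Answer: $- \frac{129}{10420} \approx -0.01238$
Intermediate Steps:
$\frac{c{\left(129,R \right)}}{-10420} = \frac{129}{-10420} = 129 \left(- \frac{1}{10420}\right) = - \frac{129}{10420}$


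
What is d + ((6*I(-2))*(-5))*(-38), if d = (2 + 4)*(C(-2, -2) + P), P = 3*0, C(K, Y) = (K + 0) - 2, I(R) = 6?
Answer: 6816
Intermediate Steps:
C(K, Y) = -2 + K (C(K, Y) = K - 2 = -2 + K)
P = 0
d = -24 (d = (2 + 4)*((-2 - 2) + 0) = 6*(-4 + 0) = 6*(-4) = -24)
d + ((6*I(-2))*(-5))*(-38) = -24 + ((6*6)*(-5))*(-38) = -24 + (36*(-5))*(-38) = -24 - 180*(-38) = -24 + 6840 = 6816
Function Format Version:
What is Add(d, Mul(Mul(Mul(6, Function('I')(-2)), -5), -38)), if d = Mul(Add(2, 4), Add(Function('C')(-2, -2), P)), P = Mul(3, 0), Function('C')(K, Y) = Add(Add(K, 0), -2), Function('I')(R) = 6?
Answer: 6816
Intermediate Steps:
Function('C')(K, Y) = Add(-2, K) (Function('C')(K, Y) = Add(K, -2) = Add(-2, K))
P = 0
d = -24 (d = Mul(Add(2, 4), Add(Add(-2, -2), 0)) = Mul(6, Add(-4, 0)) = Mul(6, -4) = -24)
Add(d, Mul(Mul(Mul(6, Function('I')(-2)), -5), -38)) = Add(-24, Mul(Mul(Mul(6, 6), -5), -38)) = Add(-24, Mul(Mul(36, -5), -38)) = Add(-24, Mul(-180, -38)) = Add(-24, 6840) = 6816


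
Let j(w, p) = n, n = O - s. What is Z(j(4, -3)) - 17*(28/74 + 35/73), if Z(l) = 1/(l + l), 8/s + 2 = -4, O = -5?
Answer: -874661/59422 ≈ -14.719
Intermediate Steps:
s = -4/3 (s = 8/(-2 - 4) = 8/(-6) = 8*(-⅙) = -4/3 ≈ -1.3333)
n = -11/3 (n = -5 - 1*(-4/3) = -5 + 4/3 = -11/3 ≈ -3.6667)
j(w, p) = -11/3
Z(l) = 1/(2*l)
Z(j(4, -3)) - 17*(28/74 + 35/73) = 1/(2*(-11/3)) - 17*(28/74 + 35/73) = (½)*(-3/11) - 17*(28*(1/74) + 35*(1/73)) = -3/22 - 17*(14/37 + 35/73) = -3/22 - 17*2317/2701 = -3/22 - 39389/2701 = -874661/59422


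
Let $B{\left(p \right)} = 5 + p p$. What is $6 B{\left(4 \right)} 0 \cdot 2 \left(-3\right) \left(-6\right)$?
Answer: $0$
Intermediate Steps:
$B{\left(p \right)} = 5 + p^{2}$
$6 B{\left(4 \right)} 0 \cdot 2 \left(-3\right) \left(-6\right) = 6 \left(5 + 4^{2}\right) 0 \cdot 2 \left(-3\right) \left(-6\right) = 6 \left(5 + 16\right) 0 \cdot 2 \left(-3\right) \left(-6\right) = 6 \cdot 21 \cdot 0 \cdot 2 \left(-3\right) \left(-6\right) = 6 \cdot 0 \cdot 2 \left(-3\right) \left(-6\right) = 6 \cdot 0 \left(-3\right) \left(-6\right) = 0 \left(-3\right) \left(-6\right) = 0 \left(-6\right) = 0$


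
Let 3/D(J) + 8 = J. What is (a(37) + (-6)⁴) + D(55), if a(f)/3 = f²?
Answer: 253944/47 ≈ 5403.1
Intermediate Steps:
D(J) = 3/(-8 + J)
a(f) = 3*f²
(a(37) + (-6)⁴) + D(55) = (3*37² + (-6)⁴) + 3/(-8 + 55) = (3*1369 + 1296) + 3/47 = (4107 + 1296) + 3*(1/47) = 5403 + 3/47 = 253944/47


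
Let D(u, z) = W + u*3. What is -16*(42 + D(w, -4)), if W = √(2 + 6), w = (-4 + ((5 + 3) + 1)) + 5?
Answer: -1152 - 32*√2 ≈ -1197.3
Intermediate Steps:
w = 10 (w = (-4 + (8 + 1)) + 5 = (-4 + 9) + 5 = 5 + 5 = 10)
W = 2*√2 (W = √8 = 2*√2 ≈ 2.8284)
D(u, z) = 2*√2 + 3*u (D(u, z) = 2*√2 + u*3 = 2*√2 + 3*u)
-16*(42 + D(w, -4)) = -16*(42 + (2*√2 + 3*10)) = -16*(42 + (2*√2 + 30)) = -16*(42 + (30 + 2*√2)) = -16*(72 + 2*√2) = -1152 - 32*√2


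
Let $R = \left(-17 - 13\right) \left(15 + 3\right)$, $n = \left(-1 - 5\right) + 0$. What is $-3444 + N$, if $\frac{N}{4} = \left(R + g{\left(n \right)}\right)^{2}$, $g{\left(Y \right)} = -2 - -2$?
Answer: $1162956$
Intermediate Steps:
$n = -6$ ($n = -6 + 0 = -6$)
$g{\left(Y \right)} = 0$ ($g{\left(Y \right)} = -2 + 2 = 0$)
$R = -540$ ($R = \left(-30\right) 18 = -540$)
$N = 1166400$ ($N = 4 \left(-540 + 0\right)^{2} = 4 \left(-540\right)^{2} = 4 \cdot 291600 = 1166400$)
$-3444 + N = -3444 + 1166400 = 1162956$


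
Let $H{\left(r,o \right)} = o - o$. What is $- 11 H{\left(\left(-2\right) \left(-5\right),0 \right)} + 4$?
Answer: $4$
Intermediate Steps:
$H{\left(r,o \right)} = 0$
$- 11 H{\left(\left(-2\right) \left(-5\right),0 \right)} + 4 = \left(-11\right) 0 + 4 = 0 + 4 = 4$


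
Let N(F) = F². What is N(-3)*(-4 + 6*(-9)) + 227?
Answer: -295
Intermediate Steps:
N(-3)*(-4 + 6*(-9)) + 227 = (-3)²*(-4 + 6*(-9)) + 227 = 9*(-4 - 54) + 227 = 9*(-58) + 227 = -522 + 227 = -295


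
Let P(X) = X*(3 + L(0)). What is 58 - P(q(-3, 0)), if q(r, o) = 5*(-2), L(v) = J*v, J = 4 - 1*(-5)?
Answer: 88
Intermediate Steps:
J = 9 (J = 4 + 5 = 9)
L(v) = 9*v
q(r, o) = -10
P(X) = 3*X (P(X) = X*(3 + 9*0) = X*(3 + 0) = X*3 = 3*X)
58 - P(q(-3, 0)) = 58 - 3*(-10) = 58 - 1*(-30) = 58 + 30 = 88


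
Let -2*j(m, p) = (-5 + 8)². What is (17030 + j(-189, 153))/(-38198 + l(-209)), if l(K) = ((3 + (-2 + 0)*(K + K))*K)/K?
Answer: -34051/74718 ≈ -0.45573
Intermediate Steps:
j(m, p) = -9/2 (j(m, p) = -(-5 + 8)²/2 = -½*3² = -½*9 = -9/2)
l(K) = 3 - 4*K (l(K) = ((3 - 4*K)*K)/K = (K*(3 - 4*K))/K = 3 - 4*K)
(17030 + j(-189, 153))/(-38198 + l(-209)) = (17030 - 9/2)/(-38198 + (3 - 4*(-209))) = 34051/(2*(-38198 + (3 + 836))) = 34051/(2*(-38198 + 839)) = (34051/2)/(-37359) = (34051/2)*(-1/37359) = -34051/74718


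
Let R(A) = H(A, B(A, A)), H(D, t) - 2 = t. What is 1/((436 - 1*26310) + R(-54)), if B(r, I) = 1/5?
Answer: -5/129359 ≈ -3.8652e-5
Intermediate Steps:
B(r, I) = 1/5
H(D, t) = 2 + t
R(A) = 11/5 (R(A) = 2 + 1/5 = 11/5)
1/((436 - 1*26310) + R(-54)) = 1/((436 - 1*26310) + 11/5) = 1/((436 - 26310) + 11/5) = 1/(-25874 + 11/5) = 1/(-129359/5) = -5/129359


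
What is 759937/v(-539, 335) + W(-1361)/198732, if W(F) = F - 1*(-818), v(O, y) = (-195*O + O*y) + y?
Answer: -50354864253/4976580500 ≈ -10.118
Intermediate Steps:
v(O, y) = y - 195*O + O*y
W(F) = 818 + F (W(F) = F + 818 = 818 + F)
759937/v(-539, 335) + W(-1361)/198732 = 759937/(335 - 195*(-539) - 539*335) + (818 - 1361)/198732 = 759937/(335 + 105105 - 180565) - 543*1/198732 = 759937/(-75125) - 181/66244 = 759937*(-1/75125) - 181/66244 = -759937/75125 - 181/66244 = -50354864253/4976580500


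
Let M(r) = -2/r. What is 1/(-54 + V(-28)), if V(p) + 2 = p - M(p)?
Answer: -14/1177 ≈ -0.011895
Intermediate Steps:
V(p) = -2 + p + 2/p (V(p) = -2 + (p - (-2)/p) = -2 + (p + 2/p) = -2 + p + 2/p)
1/(-54 + V(-28)) = 1/(-54 + (-2 - 28 + 2/(-28))) = 1/(-54 + (-2 - 28 + 2*(-1/28))) = 1/(-54 + (-2 - 28 - 1/14)) = 1/(-54 - 421/14) = 1/(-1177/14) = -14/1177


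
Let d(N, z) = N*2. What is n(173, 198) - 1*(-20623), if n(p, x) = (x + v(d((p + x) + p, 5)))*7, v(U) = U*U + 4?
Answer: 8308245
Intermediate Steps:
d(N, z) = 2*N
v(U) = 4 + U**2 (v(U) = U**2 + 4 = 4 + U**2)
n(p, x) = 28 + 7*x + 7*(2*x + 4*p)**2 (n(p, x) = (x + (4 + (2*((p + x) + p))**2))*7 = (x + (4 + (2*(x + 2*p))**2))*7 = (x + (4 + (2*x + 4*p)**2))*7 = (4 + x + (2*x + 4*p)**2)*7 = 28 + 7*x + 7*(2*x + 4*p)**2)
n(173, 198) - 1*(-20623) = (28 + 7*198 + 28*(198 + 2*173)**2) - 1*(-20623) = (28 + 1386 + 28*(198 + 346)**2) + 20623 = (28 + 1386 + 28*544**2) + 20623 = (28 + 1386 + 28*295936) + 20623 = (28 + 1386 + 8286208) + 20623 = 8287622 + 20623 = 8308245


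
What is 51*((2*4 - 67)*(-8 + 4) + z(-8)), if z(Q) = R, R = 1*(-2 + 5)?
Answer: 12189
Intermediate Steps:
R = 3 (R = 1*3 = 3)
z(Q) = 3
51*((2*4 - 67)*(-8 + 4) + z(-8)) = 51*((2*4 - 67)*(-8 + 4) + 3) = 51*((8 - 67)*(-4) + 3) = 51*(-59*(-4) + 3) = 51*(236 + 3) = 51*239 = 12189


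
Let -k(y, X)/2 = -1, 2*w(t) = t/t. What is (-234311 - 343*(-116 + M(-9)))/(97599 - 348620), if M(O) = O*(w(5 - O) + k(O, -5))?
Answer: 373611/502042 ≈ 0.74418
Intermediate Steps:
w(t) = ½ (w(t) = (t/t)/2 = (½)*1 = ½)
k(y, X) = 2 (k(y, X) = -2*(-1) = 2)
M(O) = 5*O/2 (M(O) = O*(½ + 2) = O*(5/2) = 5*O/2)
(-234311 - 343*(-116 + M(-9)))/(97599 - 348620) = (-234311 - 343*(-116 + (5/2)*(-9)))/(97599 - 348620) = (-234311 - 343*(-116 - 45/2))/(-251021) = (-234311 - 343*(-277/2))*(-1/251021) = (-234311 + 95011/2)*(-1/251021) = -373611/2*(-1/251021) = 373611/502042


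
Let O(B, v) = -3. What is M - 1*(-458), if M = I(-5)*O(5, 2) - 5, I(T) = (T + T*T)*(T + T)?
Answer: 1053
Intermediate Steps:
I(T) = 2*T*(T + T**2) (I(T) = (T + T**2)*(2*T) = 2*T*(T + T**2))
M = 595 (M = (2*(-5)**2*(1 - 5))*(-3) - 5 = (2*25*(-4))*(-3) - 5 = -200*(-3) - 5 = 600 - 5 = 595)
M - 1*(-458) = 595 - 1*(-458) = 595 + 458 = 1053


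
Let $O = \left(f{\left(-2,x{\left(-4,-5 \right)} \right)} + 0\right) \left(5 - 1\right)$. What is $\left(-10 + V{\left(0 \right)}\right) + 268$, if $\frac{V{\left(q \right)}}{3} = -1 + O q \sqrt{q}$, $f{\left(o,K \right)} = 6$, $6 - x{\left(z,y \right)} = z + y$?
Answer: $255$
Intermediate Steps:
$x{\left(z,y \right)} = 6 - y - z$ ($x{\left(z,y \right)} = 6 - \left(z + y\right) = 6 - \left(y + z\right) = 6 - y - z$)
$O = 24$ ($O = \left(6 + 0\right) \left(5 - 1\right) = 6 \cdot 4 = 24$)
$V{\left(q \right)} = -3 + 72 q^{\frac{3}{2}}$ ($V{\left(q \right)} = 3 \left(-1 + 24 q \sqrt{q}\right) = 3 \left(-1 + 24 q^{\frac{3}{2}}\right) = -3 + 72 q^{\frac{3}{2}}$)
$\left(-10 + V{\left(0 \right)}\right) + 268 = \left(-10 - \left(3 - 72 \cdot 0^{\frac{3}{2}}\right)\right) + 268 = \left(-10 + \left(-3 + 72 \cdot 0\right)\right) + 268 = \left(-10 + \left(-3 + 0\right)\right) + 268 = \left(-10 - 3\right) + 268 = -13 + 268 = 255$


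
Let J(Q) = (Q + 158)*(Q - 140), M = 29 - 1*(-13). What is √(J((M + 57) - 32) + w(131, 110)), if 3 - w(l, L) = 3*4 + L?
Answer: 4*I*√1034 ≈ 128.62*I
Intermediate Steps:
M = 42 (M = 29 + 13 = 42)
w(l, L) = -9 - L (w(l, L) = 3 - (3*4 + L) = 3 - (12 + L) = 3 + (-12 - L) = -9 - L)
J(Q) = (-140 + Q)*(158 + Q) (J(Q) = (158 + Q)*(-140 + Q) = (-140 + Q)*(158 + Q))
√(J((M + 57) - 32) + w(131, 110)) = √((-22120 + ((42 + 57) - 32)² + 18*((42 + 57) - 32)) + (-9 - 1*110)) = √((-22120 + (99 - 32)² + 18*(99 - 32)) + (-9 - 110)) = √((-22120 + 67² + 18*67) - 119) = √((-22120 + 4489 + 1206) - 119) = √(-16425 - 119) = √(-16544) = 4*I*√1034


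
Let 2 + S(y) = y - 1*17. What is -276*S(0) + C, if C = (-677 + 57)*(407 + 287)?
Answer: -425036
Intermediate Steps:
C = -430280 (C = -620*694 = -430280)
S(y) = -19 + y (S(y) = -2 + (y - 1*17) = -2 + (y - 17) = -2 + (-17 + y) = -19 + y)
-276*S(0) + C = -276*(-19 + 0) - 430280 = -276*(-19) - 430280 = 5244 - 430280 = -425036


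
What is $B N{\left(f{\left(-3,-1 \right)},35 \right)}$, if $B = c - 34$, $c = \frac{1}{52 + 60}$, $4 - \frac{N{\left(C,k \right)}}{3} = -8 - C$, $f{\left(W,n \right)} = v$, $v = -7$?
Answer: $- \frac{57105}{112} \approx -509.87$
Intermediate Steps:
$f{\left(W,n \right)} = -7$
$N{\left(C,k \right)} = 36 + 3 C$ ($N{\left(C,k \right)} = 12 - 3 \left(-8 - C\right) = 12 + \left(24 + 3 C\right) = 36 + 3 C$)
$c = \frac{1}{112} \approx 0.0089286$
$B = - \frac{3807}{112}$ ($B = \frac{1}{112} - 34 = - \frac{3807}{112} \approx -33.991$)
$B N{\left(f{\left(-3,-1 \right)},35 \right)} = - \frac{3807 \left(36 + 3 \left(-7\right)\right)}{112} = - \frac{3807 \left(36 - 21\right)}{112} = \left(- \frac{3807}{112}\right) 15 = - \frac{57105}{112}$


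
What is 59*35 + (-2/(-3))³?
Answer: 55763/27 ≈ 2065.3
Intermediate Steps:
59*35 + (-2/(-3))³ = 2065 + (-2*(-⅓))³ = 2065 + (⅔)³ = 2065 + 8/27 = 55763/27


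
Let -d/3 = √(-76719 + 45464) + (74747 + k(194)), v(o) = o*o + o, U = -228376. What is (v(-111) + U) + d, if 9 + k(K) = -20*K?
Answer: -428740 - 3*I*√31255 ≈ -4.2874e+5 - 530.37*I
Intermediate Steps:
v(o) = o + o² (v(o) = o² + o = o + o²)
k(K) = -9 - 20*K
d = -212574 - 3*I*√31255 (d = -3*(√(-76719 + 45464) + (74747 + (-9 - 20*194))) = -3*(√(-31255) + (74747 + (-9 - 3880))) = -3*(I*√31255 + (74747 - 3889)) = -3*(I*√31255 + 70858) = -3*(70858 + I*√31255) = -212574 - 3*I*√31255 ≈ -2.1257e+5 - 530.37*I)
(v(-111) + U) + d = (-111*(1 - 111) - 228376) + (-212574 - 3*I*√31255) = (-111*(-110) - 228376) + (-212574 - 3*I*√31255) = (12210 - 228376) + (-212574 - 3*I*√31255) = -216166 + (-212574 - 3*I*√31255) = -428740 - 3*I*√31255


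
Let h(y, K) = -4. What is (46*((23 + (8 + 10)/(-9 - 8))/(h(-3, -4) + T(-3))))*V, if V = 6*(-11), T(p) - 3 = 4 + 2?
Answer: -1132428/85 ≈ -13323.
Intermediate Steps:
T(p) = 9 (T(p) = 3 + (4 + 2) = 3 + 6 = 9)
V = -66
(46*((23 + (8 + 10)/(-9 - 8))/(h(-3, -4) + T(-3))))*V = (46*((23 + (8 + 10)/(-9 - 8))/(-4 + 9)))*(-66) = (46*((23 + 18/(-17))/5))*(-66) = (46*((23 + 18*(-1/17))*(⅕)))*(-66) = (46*((23 - 18/17)*(⅕)))*(-66) = (46*((373/17)*(⅕)))*(-66) = (46*(373/85))*(-66) = (17158/85)*(-66) = -1132428/85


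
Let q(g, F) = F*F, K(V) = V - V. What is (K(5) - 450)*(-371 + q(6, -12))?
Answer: 102150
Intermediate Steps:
K(V) = 0
q(g, F) = F**2
(K(5) - 450)*(-371 + q(6, -12)) = (0 - 450)*(-371 + (-12)**2) = -450*(-371 + 144) = -450*(-227) = 102150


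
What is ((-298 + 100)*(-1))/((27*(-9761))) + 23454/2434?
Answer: 343374967/35637411 ≈ 9.6352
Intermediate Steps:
((-298 + 100)*(-1))/((27*(-9761))) + 23454/2434 = -198*(-1)/(-263547) + 23454*(1/2434) = 198*(-1/263547) + 11727/1217 = -22/29283 + 11727/1217 = 343374967/35637411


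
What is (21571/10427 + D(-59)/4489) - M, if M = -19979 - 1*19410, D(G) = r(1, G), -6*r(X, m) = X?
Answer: 11062619963089/280840818 ≈ 39391.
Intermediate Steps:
r(X, m) = -X/6
D(G) = -⅙ (D(G) = -⅙*1 = -⅙)
M = -39389 (M = -19979 - 19410 = -39389)
(21571/10427 + D(-59)/4489) - M = (21571/10427 - ⅙/4489) - 1*(-39389) = (21571*(1/10427) - ⅙*1/4489) + 39389 = (21571/10427 - 1/26934) + 39389 = 580982887/280840818 + 39389 = 11062619963089/280840818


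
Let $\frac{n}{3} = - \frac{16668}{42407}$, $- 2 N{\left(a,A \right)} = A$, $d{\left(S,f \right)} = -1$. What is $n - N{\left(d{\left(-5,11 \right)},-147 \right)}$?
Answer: $- \frac{6333837}{84814} \approx -74.679$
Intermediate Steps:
$N{\left(a,A \right)} = - \frac{A}{2}$
$n = - \frac{50004}{42407}$ ($n = 3 \left(- \frac{16668}{42407}\right) = - \frac{50004}{42407} \approx -1.1791$)
$n - N{\left(d{\left(-5,11 \right)},-147 \right)} = - \frac{50004}{42407} - \left(- \frac{1}{2}\right) \left(-147\right) = - \frac{50004}{42407} - \frac{147}{2} = - \frac{6333837}{84814}$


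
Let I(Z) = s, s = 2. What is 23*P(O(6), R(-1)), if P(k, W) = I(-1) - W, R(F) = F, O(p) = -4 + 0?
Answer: 69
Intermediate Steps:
O(p) = -4
I(Z) = 2
P(k, W) = 2 - W
23*P(O(6), R(-1)) = 23*(2 - 1*(-1)) = 23*(2 + 1) = 23*3 = 69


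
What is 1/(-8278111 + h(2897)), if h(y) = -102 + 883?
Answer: -1/8277330 ≈ -1.2081e-7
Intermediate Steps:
h(y) = 781
1/(-8278111 + h(2897)) = 1/(-8278111 + 781) = 1/(-8277330) = -1/8277330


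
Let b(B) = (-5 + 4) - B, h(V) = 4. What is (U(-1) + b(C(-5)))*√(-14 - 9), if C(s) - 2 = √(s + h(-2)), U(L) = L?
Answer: √23*(1 - 4*I) ≈ 4.7958 - 19.183*I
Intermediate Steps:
C(s) = 2 + √(4 + s) (C(s) = 2 + √(s + 4) = 2 + √(4 + s))
b(B) = -1 - B
(U(-1) + b(C(-5)))*√(-14 - 9) = (-1 + (-1 - (2 + √(4 - 5))))*√(-14 - 9) = (-1 + (-1 - (2 + √(-1))))*√(-23) = (-1 + (-1 - (2 + I)))*(I*√23) = (-1 + (-1 + (-2 - I)))*(I*√23) = (-1 + (-3 - I))*(I*√23) = (-4 - I)*(I*√23) = I*√23*(-4 - I)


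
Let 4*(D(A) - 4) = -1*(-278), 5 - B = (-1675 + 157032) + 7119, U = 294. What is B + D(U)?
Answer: -324795/2 ≈ -1.6240e+5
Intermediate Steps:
B = -162471 (B = 5 - ((-1675 + 157032) + 7119) = 5 - (155357 + 7119) = 5 - 1*162476 = 5 - 162476 = -162471)
D(A) = 147/2 (D(A) = 4 + (-1*(-278))/4 = 4 + (¼)*278 = 4 + 139/2 = 147/2)
B + D(U) = -162471 + 147/2 = -324795/2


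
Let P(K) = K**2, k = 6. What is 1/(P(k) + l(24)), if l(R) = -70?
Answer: -1/34 ≈ -0.029412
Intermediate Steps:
1/(P(k) + l(24)) = 1/(6**2 - 70) = 1/(36 - 70) = 1/(-34) = -1/34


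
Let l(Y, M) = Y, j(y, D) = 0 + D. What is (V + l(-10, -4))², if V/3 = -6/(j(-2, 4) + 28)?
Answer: 28561/256 ≈ 111.57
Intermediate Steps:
j(y, D) = D
V = -9/16 (V = 3*(-6/(4 + 28)) = 3*(-6/32) = 3*((1/32)*(-6)) = 3*(-3/16) = -9/16 ≈ -0.56250)
(V + l(-10, -4))² = (-9/16 - 10)² = (-169/16)² = 28561/256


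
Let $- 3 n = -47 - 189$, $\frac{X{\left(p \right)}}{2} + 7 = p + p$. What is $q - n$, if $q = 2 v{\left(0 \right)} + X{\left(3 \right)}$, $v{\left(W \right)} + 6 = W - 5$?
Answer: $- \frac{308}{3} \approx -102.67$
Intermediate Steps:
$X{\left(p \right)} = -14 + 4 p$ ($X{\left(p \right)} = -14 + 2 \left(p + p\right) = -14 + 2 \cdot 2 p = -14 + 4 p$)
$v{\left(W \right)} = -11 + W$ ($v{\left(W \right)} = -6 + \left(W - 5\right) = -6 + \left(-5 + W\right) = -11 + W$)
$n = \frac{236}{3}$ ($n = - \frac{-47 - 189}{3} = \left(- \frac{1}{3}\right) \left(-236\right) = \frac{236}{3} \approx 78.667$)
$q = -24$ ($q = 2 \left(-11 + 0\right) + \left(-14 + 4 \cdot 3\right) = 2 \left(-11\right) + \left(-14 + 12\right) = -22 - 2 = -24$)
$q - n = -24 - \frac{236}{3} = - \frac{308}{3}$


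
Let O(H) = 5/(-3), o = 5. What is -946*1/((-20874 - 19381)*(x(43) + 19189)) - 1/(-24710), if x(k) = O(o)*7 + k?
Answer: 478254107/11471091448810 ≈ 4.1692e-5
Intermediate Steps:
O(H) = -5/3 (O(H) = 5*(-⅓) = -5/3)
x(k) = -35/3 + k (x(k) = -5/3*7 + k = -35/3 + k)
-946*1/((-20874 - 19381)*(x(43) + 19189)) - 1/(-24710) = -946*1/((-20874 - 19381)*((-35/3 + 43) + 19189)) - 1/(-24710) = -946*(-1/(40255*(94/3 + 19189))) - 1*(-1/24710) = -946/((57661/3)*(-40255)) + 1/24710 = -946/(-2321143555/3) + 1/24710 = -946*(-3/2321143555) + 1/24710 = 2838/2321143555 + 1/24710 = 478254107/11471091448810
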